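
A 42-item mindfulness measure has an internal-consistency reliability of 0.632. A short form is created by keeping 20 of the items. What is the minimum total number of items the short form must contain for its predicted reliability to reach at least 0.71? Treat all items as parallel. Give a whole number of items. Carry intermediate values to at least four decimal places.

60

Short-form reliability: n = 20/42 = 0.4762; r_20 = n·r/(1+(n−1)r) ≈ 0.4499
Then solve for n' with r_old = 0.4499, r_target = 0.71: n' = 0.71(1 − 0.4499)/[0.4499(1 − 0.71)] = 2.9935
Total items = 2.9935 × 20 = 59.87, rounded up to 60.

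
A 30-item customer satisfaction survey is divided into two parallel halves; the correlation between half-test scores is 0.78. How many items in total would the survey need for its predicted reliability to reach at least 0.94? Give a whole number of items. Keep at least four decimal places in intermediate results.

r_full = 2(0.78)/(1 + 0.78) = 0.8764
n = r_tgt(1 − r_full) / [r_full(1 − r_tgt)] = 0.94 × 0.1236 / (0.8764 × 0.06) ≈ 2.2095
Required items = 2.2095 × 30 = 66.28, so 67 items.

67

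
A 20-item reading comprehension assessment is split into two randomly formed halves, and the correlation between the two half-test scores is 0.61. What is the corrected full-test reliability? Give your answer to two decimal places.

0.76

The full test is twice the length of either half (n = 2).
r_full = 2r_hh / (1 + r_hh) = 2 × 0.61 / (1 + 0.61)
r_full = 1.2200 / 1.6100 ≈ 0.7578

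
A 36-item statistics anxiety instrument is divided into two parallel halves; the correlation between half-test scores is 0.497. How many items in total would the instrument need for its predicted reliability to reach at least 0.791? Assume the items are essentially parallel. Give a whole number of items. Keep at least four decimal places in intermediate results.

Corrected full-test reliability: r_full = 2 × 0.497 / (1 + 0.497) ≈ 0.6640
n = r_tgt(1 − r_full) / [r_full(1 − r_tgt)] = 0.791 × 0.3360 / (0.6640 × 0.209) ≈ 1.9151
Required items = 1.9151 × 36 = 68.94, so 69 items.

69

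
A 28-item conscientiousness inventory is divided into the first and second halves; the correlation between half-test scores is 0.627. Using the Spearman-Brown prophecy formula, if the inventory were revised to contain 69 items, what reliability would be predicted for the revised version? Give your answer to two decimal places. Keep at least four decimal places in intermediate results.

Full-test reliability from the split-half r: r_full = 2(0.627)/(1 + 0.627) = 0.7707
Length factor from 28 to 69 items: n = 69/28 = 2.4643
r_new = n·r_full / (1 + (n − 1)·r_full) = 1.8992 / 2.1285 ≈ 0.8923

0.89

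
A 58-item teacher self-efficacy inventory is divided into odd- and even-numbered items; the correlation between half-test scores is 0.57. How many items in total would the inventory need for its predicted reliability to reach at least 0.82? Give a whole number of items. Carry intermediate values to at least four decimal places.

100

Corrected full-test reliability: r_full = 2 × 0.57 / (1 + 0.57) ≈ 0.7261
Solve Spearman-Brown for n: n = 0.82(1 − 0.7261) / [0.7261(1 − 0.82)] = 1.7185
Required items = 1.7185 × 58 = 99.67, so 100 items.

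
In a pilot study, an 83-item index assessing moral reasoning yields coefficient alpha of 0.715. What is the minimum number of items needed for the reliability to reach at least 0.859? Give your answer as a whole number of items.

202

Invert Spearman-Brown to solve for n:
n = r_target (1 − r_old) / [ r_old (1 − r_target) ]
n = 0.859(1 − 0.715) / [0.715(1 − 0.859)]
  = 0.244815 / 0.100815 = 2.4284
Items needed = n × 83 = 2.4284 × 83 ≈ 201.56 → round up to 202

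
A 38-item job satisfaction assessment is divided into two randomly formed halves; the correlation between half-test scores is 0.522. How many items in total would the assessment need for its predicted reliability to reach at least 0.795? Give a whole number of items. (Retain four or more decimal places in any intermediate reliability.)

Corrected full-test reliability: r_full = 2 × 0.522 / (1 + 0.522) ≈ 0.6859
Solve Spearman-Brown for n: n = 0.795(1 − 0.6859) / [0.6859(1 − 0.795)] = 1.7759
Items = 1.7759 × 38 ≈ 67.48 → 68

68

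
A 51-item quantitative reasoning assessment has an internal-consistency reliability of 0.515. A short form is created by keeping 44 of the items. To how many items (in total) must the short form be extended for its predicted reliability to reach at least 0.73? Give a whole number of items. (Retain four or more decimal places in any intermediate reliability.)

First, r for the 44-item form: n = 44/51 = 0.8627, so r_44 = 0.8627·0.515/(1 + (0.8627 − 1)·0.515) = 0.4781
Then solve for n' with r_old = 0.4781, r_target = 0.73: n' = 0.73(1 − 0.4781)/[0.4781(1 − 0.73)] = 2.9514
Items = 2.9514 × 44 ≈ 129.86 → 130

130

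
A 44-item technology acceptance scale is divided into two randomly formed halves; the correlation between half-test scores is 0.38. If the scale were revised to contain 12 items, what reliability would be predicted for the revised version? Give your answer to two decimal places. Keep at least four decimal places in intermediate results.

0.25

Full-test reliability from the split-half r: r_full = 2(0.38)/(1 + 0.38) = 0.5507
Then adjust to 12 items: n = 12/44 = 0.2727
r_new = n·r_full / (1 + (n − 1)·r_full) = 0.1502 / 0.5995 ≈ 0.2505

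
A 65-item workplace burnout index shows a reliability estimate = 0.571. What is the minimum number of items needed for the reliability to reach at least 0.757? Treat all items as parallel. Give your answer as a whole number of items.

153

Invert Spearman-Brown to solve for n:
n = r*(1 − r) / [ r (1 − r*) ]
n = 0.757(1 − 0.571) / [0.571(1 − 0.757)]
n = 0.324753 / 0.138753 ≈ 2.3405
So the test needs 2.3405 × 65 ≈ 152.13 items; rounding up, 153.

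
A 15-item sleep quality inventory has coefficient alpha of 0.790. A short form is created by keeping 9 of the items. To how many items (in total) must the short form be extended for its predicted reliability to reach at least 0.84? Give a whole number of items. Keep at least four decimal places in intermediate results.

21

Short-form reliability: n = 9/15 = 0.6000; r_9 = n·r/(1+(n−1)r) ≈ 0.6930
Then solve for n' with r_old = 0.6930, r_target = 0.84: n' = 0.84(1 − 0.6930)/[0.6930(1 − 0.84)] = 2.3258
Total items = 2.3258 × 9 = 20.93, rounded up to 21.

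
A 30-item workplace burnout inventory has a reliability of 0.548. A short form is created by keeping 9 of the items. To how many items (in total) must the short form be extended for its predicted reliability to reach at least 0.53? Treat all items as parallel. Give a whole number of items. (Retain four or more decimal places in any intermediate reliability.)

28

First, r for the 9-item form: n = 9/30 = 0.3000, so r_9 = 0.3000·0.548/(1 + (0.3000 − 1)·0.548) = 0.2667
Length factor from the short form to reach 0.53: n' = 0.53(1 − 0.2667) / [0.2667(1 − 0.53)] ≈ 3.1005
Items = 3.1005 × 9 ≈ 27.90 → 28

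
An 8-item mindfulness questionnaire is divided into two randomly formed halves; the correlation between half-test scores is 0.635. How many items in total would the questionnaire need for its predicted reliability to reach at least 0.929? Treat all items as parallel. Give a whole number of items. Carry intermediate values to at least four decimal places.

Corrected full-test reliability: r_full = 2 × 0.635 / (1 + 0.635) ≈ 0.7768
Solve Spearman-Brown for n: n = 0.929(1 − 0.7768) / [0.7768(1 − 0.929)] = 3.7596
Required items = 3.7596 × 8 = 30.08, so 31 items.

31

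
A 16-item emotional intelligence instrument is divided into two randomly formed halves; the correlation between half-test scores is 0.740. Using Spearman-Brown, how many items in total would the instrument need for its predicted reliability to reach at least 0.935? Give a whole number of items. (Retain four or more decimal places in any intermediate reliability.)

r_full = 2(0.740)/(1 + 0.740) = 0.8506
n = r_tgt(1 − r_full) / [r_full(1 − r_tgt)] = 0.935 × 0.1494 / (0.8506 × 0.065) ≈ 2.5265
Items = 2.5265 × 16 ≈ 40.42 → 41

41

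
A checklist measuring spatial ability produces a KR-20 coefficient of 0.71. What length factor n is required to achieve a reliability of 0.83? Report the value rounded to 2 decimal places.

1.99

n = [0.83 × 0.29] / [0.71 × 0.17]
n = 0.2407 / 0.1207 ≈ 1.9942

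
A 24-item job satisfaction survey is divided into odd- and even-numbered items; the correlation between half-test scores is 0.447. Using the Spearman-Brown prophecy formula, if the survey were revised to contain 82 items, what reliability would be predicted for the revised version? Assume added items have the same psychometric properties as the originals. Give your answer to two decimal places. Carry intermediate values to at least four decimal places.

0.85

Spearman-Brown correction (n = 2): r_full = 2·0.447/(1 + 0.447) = 0.6178
Then adjust to 82 items: n = 82/24 = 3.4167
r_new = n·r_full / (1 + (n − 1)·r_full) = 2.1108 / 2.4930 ≈ 0.8467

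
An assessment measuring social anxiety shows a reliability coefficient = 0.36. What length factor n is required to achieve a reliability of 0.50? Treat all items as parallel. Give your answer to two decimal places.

Rearranging the Spearman-Brown formula for n,
n = r*(1 − r) / [ r (1 − r*) ]
n = [0.50 × 0.64] / [0.36 × 0.50]
n = 0.3200 / 0.1800 ≈ 1.7778

1.78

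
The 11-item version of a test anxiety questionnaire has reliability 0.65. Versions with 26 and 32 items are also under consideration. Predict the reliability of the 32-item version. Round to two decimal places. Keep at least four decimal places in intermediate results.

The 26-item form is not needed; work directly from the 11-item form with n = 32/11 = 2.9091.
r_{32} = n·r / (1 + (n − 1)·r) = 1.8909 / 2.2409 ≈ 0.8438

0.84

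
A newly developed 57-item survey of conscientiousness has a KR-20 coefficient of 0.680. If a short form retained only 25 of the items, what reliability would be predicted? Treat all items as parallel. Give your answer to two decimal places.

Length ratio n = 25/57 = 0.4386
r_new = (0.4386 × 0.680) / (1 + (0.4386 − 1) × 0.680)
r_new = 0.2982 / 0.6182 ≈ 0.4824

0.48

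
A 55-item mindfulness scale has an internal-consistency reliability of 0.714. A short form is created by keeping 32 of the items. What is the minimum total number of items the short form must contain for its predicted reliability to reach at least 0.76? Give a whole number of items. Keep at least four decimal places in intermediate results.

70

Short-form reliability: n = 32/55 = 0.5818; r_32 = n·r/(1+(n−1)r) ≈ 0.5922
Length factor from the short form to reach 0.76: n' = 0.76(1 − 0.5922) / [0.5922(1 − 0.76)] ≈ 2.1806
Items = 2.1806 × 32 ≈ 69.78 → 70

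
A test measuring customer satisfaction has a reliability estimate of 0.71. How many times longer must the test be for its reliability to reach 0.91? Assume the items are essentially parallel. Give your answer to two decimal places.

Spearman-Brown solved for the length factor n:
n = r*(1 − r) / [ r (1 − r*) ]
n = 0.91 × (1 − 0.71) / [ 0.71 × (1 − 0.91) ]
n = 0.2639 / 0.0639 ≈ 4.1299

4.13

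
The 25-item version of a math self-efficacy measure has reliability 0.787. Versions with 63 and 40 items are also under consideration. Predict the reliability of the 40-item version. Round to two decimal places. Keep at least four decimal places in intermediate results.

The 63-item form is not needed; work directly from the 25-item form with n = 40/25 = 1.6000.
r_{40} = n·r / (1 + (n − 1)·r) = 1.2592 / 1.4722 ≈ 0.8553

0.86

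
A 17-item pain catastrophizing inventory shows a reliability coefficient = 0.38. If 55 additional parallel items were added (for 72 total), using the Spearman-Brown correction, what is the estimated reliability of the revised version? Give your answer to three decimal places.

0.722

Length ratio n = 72/17 = 4.2353
By Spearman-Brown, r_new = n r / (1 + (n − 1) r).
r_new = (4.2353 × 0.38) / (1 + (4.2353 − 1) × 0.38)
     = 1.6094 / 2.2294 = 0.7219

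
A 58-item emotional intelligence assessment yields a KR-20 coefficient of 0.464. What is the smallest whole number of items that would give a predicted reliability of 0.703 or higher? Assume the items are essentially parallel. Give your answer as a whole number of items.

Spearman-Brown solved for the length factor n:
n = r_target (1 − r_old) / [ r_old (1 − r_target) ]
n = 0.703(1 − 0.464) / [0.464(1 − 0.703)]
  = 0.376808 / 0.137808 = 2.7343
Items needed = n × 58 = 2.7343 × 58 ≈ 158.59 → round up to 159

159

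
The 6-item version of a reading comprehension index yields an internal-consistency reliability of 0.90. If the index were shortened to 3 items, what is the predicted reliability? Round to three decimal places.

The new length is 3/6 = 0.5 times the old.
Spearman-Brown: r_new = n·r / (1 + (n − 1)·r)
r_new = 0.5·0.90 / [1 + (0.5 − 1)·0.90]
     = 0.4500 / 0.5500 = 0.8182

0.818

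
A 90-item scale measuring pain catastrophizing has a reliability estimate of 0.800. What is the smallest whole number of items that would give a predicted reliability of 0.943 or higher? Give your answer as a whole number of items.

373

n = [0.943 × 0.200] / [0.800 × 0.057]
n = 0.188600 / 0.045600 ≈ 4.1360
4.1360 × 90 = 372.24 → 373 items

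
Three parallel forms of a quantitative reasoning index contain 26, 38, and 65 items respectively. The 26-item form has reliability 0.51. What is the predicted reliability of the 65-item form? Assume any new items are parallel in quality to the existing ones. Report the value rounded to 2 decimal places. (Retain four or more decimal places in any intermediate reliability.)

0.72

Only the ratio of lengths matters: n = 65/26 = 2.5000
r_{65} = n·r / (1 + (n − 1)·r) = 1.2750 / 1.7650 ≈ 0.7224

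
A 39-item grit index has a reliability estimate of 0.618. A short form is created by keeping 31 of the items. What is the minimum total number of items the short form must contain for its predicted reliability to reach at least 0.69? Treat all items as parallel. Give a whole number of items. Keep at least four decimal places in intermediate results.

First, r for the 31-item form: n = 31/39 = 0.7949, so r_31 = 0.7949·0.618/(1 + (0.7949 − 1)·0.618) = 0.5626
Then solve for n' with r_old = 0.5626, r_target = 0.69: n' = 0.69(1 − 0.5626)/[0.5626(1 − 0.69)] = 1.7305
Total items = 1.7305 × 31 = 53.65, rounded up to 54.

54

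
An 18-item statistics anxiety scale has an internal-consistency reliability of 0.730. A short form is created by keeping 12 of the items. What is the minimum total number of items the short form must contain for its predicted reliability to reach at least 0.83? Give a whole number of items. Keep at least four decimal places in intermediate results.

Short-form reliability: n = 12/18 = 0.6667; r_12 = n·r/(1+(n−1)r) ≈ 0.6432
Then solve for n' with r_old = 0.6432, r_target = 0.83: n' = 0.83(1 − 0.6432)/[0.6432(1 − 0.83)] = 2.7084
Items = 2.7084 × 12 ≈ 32.50 → 33

33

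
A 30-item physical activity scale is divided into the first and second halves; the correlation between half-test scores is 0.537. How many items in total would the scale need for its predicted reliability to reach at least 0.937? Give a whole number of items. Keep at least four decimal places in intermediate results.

193

r_full = 2(0.537)/(1 + 0.537) = 0.6988
Solve Spearman-Brown for n: n = 0.937(1 − 0.6988) / [0.6988(1 − 0.937)] = 6.4106
Items = 6.4106 × 30 ≈ 192.32 → 193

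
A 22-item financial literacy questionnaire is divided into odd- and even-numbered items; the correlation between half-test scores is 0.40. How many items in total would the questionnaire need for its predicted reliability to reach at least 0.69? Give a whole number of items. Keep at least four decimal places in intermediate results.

Corrected full-test reliability: r_full = 2 × 0.40 / (1 + 0.40) ≈ 0.5714
Solve Spearman-Brown for n: n = 0.69(1 − 0.5714) / [0.5714(1 − 0.69)] = 1.6695
Items = 1.6695 × 22 ≈ 36.73 → 37

37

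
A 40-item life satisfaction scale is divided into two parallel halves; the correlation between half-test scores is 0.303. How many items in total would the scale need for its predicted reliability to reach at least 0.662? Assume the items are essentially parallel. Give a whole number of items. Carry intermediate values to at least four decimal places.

r_full = 2(0.303)/(1 + 0.303) = 0.4651
n = r_tgt(1 − r_full) / [r_full(1 − r_tgt)] = 0.662 × 0.5349 / (0.4651 × 0.338) ≈ 2.2525
Required items = 2.2525 × 40 = 90.10, so 91 items.

91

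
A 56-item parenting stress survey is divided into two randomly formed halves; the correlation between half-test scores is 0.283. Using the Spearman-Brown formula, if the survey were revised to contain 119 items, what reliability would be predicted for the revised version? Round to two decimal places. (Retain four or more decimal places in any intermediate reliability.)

0.63

Spearman-Brown correction (n = 2): r_full = 2·0.283/(1 + 0.283) = 0.4412
Then adjust to 119 items: n = 119/56 = 2.1250
r_new = n·r_full / (1 + (n − 1)·r_full) = 0.9375 / 1.4964 ≈ 0.6265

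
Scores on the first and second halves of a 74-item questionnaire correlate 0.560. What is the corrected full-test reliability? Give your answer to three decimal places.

The full test is twice the length of either half (n = 2).
r_full = 2r_hh / (1 + r_hh) = 2 × 0.560 / (1 + 0.560)
r_full = 1.1200 / 1.5600 ≈ 0.7179

0.718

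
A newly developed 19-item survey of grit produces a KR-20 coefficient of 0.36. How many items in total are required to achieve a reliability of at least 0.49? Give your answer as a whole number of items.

n = 0.49(1 − 0.36) / [0.36(1 − 0.49)]
n = 0.3136 / 0.1836 ≈ 1.7081
So the test needs 1.7081 × 19 ≈ 32.45 items; rounding up, 33.

33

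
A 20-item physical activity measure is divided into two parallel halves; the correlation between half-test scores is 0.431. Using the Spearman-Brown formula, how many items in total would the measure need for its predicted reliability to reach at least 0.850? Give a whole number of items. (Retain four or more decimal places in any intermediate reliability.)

75

r_full = 2(0.431)/(1 + 0.431) = 0.6024
Solve Spearman-Brown for n: n = 0.850(1 − 0.6024) / [0.6024(1 − 0.850)] = 3.7402
Required items = 3.7402 × 20 = 74.80, so 75 items.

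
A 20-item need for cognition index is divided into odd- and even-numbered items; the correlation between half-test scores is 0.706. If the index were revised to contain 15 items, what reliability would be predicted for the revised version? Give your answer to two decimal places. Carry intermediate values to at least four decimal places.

0.78

Spearman-Brown correction (n = 2): r_full = 2·0.706/(1 + 0.706) = 0.8277
Then adjust to 15 items: n = 15/20 = 0.7500
r_new = n·r_full / (1 + (n − 1)·r_full) = 0.6208 / 0.7931 ≈ 0.7828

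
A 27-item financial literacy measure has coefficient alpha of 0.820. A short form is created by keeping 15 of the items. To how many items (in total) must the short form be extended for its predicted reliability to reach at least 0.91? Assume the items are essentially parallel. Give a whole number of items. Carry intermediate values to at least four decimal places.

Short-form reliability: n = 15/27 = 0.5556; r_15 = n·r/(1+(n−1)r) ≈ 0.7168
Length factor from the short form to reach 0.91: n' = 0.91(1 − 0.7168) / [0.7168(1 − 0.91)] ≈ 3.9948
Total items = 3.9948 × 15 = 59.92, rounded up to 60.

60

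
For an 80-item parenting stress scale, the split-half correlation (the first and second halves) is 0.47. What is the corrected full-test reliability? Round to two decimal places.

0.64

Apply the Spearman-Brown correction with n = 2:
r_full = 2(0.47) / (1 + 0.47)
       = 0.9400 / 1.4700 = 0.6395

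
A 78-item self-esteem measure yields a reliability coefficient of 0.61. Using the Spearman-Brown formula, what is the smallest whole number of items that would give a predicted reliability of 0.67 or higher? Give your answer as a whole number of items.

n = [0.67 × 0.39] / [0.61 × 0.33]
n = 0.2613 / 0.2013 ≈ 1.2981
Items needed = n × 78 = 1.2981 × 78 ≈ 101.25 → round up to 102

102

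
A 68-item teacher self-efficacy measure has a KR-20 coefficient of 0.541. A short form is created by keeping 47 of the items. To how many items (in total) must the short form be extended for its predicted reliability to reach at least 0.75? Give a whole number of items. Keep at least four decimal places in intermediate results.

First, r for the 47-item form: n = 47/68 = 0.6912, so r_47 = 0.6912·0.541/(1 + (0.6912 − 1)·0.541) = 0.4489
Length factor from the short form to reach 0.75: n' = 0.75(1 − 0.4489) / [0.4489(1 − 0.75)] ≈ 3.6830
Items = 3.6830 × 47 ≈ 173.10 → 174

174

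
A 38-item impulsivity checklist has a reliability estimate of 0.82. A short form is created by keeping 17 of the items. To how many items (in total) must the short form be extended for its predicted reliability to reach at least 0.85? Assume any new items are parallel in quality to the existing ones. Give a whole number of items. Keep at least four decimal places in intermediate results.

First, r for the 17-item form: n = 17/38 = 0.4474, so r_17 = 0.4474·0.82/(1 + (0.4474 − 1)·0.82) = 0.6709
Then solve for n' with r_old = 0.6709, r_target = 0.85: n' = 0.85(1 − 0.6709)/[0.6709(1 − 0.85)] = 2.7797
Total items = 2.7797 × 17 = 47.25, rounded up to 48.

48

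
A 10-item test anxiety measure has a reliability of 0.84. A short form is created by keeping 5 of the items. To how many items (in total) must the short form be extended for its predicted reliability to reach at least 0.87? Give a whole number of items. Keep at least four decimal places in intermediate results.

13

First, r for the 5-item form: n = 5/10 = 0.5000, so r_5 = 0.5000·0.84/(1 + (0.5000 − 1)·0.84) = 0.7241
Then solve for n' with r_old = 0.7241, r_target = 0.87: n' = 0.87(1 − 0.7241)/[0.7241(1 − 0.87)] = 2.5499
Total items = 2.5499 × 5 = 12.75, rounded up to 13.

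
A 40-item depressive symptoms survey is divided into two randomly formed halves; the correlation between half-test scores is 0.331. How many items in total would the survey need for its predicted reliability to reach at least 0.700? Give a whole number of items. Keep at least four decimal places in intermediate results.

r_full = 2(0.331)/(1 + 0.331) = 0.4974
Solve Spearman-Brown for n: n = 0.700(1 − 0.4974) / [0.4974(1 − 0.700)] = 2.3577
Required items = 2.3577 × 40 = 94.31, so 95 items.

95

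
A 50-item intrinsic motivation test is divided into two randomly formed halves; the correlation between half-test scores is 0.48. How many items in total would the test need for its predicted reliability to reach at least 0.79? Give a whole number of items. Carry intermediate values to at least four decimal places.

102

Corrected full-test reliability: r_full = 2 × 0.48 / (1 + 0.48) ≈ 0.6486
Solve Spearman-Brown for n: n = 0.79(1 − 0.6486) / [0.6486(1 − 0.79)] = 2.0381
Items = 2.0381 × 50 ≈ 101.91 → 102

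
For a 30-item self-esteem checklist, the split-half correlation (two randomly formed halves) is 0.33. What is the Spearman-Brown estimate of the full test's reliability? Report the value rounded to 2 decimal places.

0.50

Each half is half the length of the full test, so the full test is n = 2 times a half.
r_full = 2(0.33) / (1 + 0.33)
r_full = 0.6600 / 1.3300 ≈ 0.4962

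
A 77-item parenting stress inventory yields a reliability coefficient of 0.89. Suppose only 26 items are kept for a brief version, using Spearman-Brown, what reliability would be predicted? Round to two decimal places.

The new length is 26/77 = 0.3377 times the old.
r_new = (0.3377 × 0.89) / (1 + (0.3377 − 1) × 0.89)
r_new = 0.3006 / 0.4106 ≈ 0.7321

0.73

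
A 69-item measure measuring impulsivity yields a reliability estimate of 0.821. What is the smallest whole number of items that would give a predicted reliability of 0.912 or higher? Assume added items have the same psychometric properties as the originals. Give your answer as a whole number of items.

Rearranging the Spearman-Brown formula for n,
n = r_target (1 − r_old) / [ r_old (1 − r_target) ]
n = 0.912 × (1 − 0.821) / [ 0.821 × (1 − 0.912) ]
  = 0.163248 / 0.072248 = 2.2596
So the test needs 2.2596 × 69 ≈ 155.91 items; rounding up, 156.

156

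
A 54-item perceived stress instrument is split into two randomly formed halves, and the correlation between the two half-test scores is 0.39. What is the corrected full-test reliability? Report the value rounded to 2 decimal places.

0.56

The full test is twice the length of either half (n = 2).
r_full = 2(0.39) / (1 + 0.39)
r_full = 0.7800 / 1.3900 ≈ 0.5612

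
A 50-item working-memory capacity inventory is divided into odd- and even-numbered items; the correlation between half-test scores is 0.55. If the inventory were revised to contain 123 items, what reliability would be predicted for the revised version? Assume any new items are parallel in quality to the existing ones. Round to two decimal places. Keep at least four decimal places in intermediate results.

First correct the split-half correlation to full-test reliability: r_full = 2 × 0.55 / (1 + 0.55) ≈ 0.7097
Length factor from 50 to 123 items: n = 123/50 = 2.4600
r_new = n·r_full / (1 + (n − 1)·r_full) = 1.7459 / 2.0362 ≈ 0.8574

0.86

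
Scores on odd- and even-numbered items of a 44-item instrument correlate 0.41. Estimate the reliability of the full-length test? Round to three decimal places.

0.582

r_full = 2(0.41) / (1 + 0.41)
       = 0.8200 / 1.4100 = 0.5816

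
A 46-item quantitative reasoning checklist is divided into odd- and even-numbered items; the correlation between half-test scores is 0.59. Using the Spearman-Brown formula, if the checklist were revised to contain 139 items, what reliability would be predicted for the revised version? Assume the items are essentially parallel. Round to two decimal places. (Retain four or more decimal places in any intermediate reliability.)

0.90

Full-test reliability from the split-half r: r_full = 2(0.59)/(1 + 0.59) = 0.7421
Length factor from 46 to 139 items: n = 139/46 = 3.0217
r_new = n·r_full / (1 + (n − 1)·r_full) = 2.2424 / 2.5003 ≈ 0.8969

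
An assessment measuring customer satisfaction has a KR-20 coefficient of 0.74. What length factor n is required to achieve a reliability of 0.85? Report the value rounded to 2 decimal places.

n = [0.85 × 0.26] / [0.74 × 0.15]
n = 0.2210 / 0.1110 ≈ 1.9910

1.99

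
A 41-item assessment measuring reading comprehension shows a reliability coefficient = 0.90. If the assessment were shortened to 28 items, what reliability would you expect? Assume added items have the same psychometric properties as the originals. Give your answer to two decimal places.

n = 28/41 = 0.6829
By Spearman-Brown, r_new = n r / (1 + (n − 1) r).
r_new = (0.6829 × 0.90) / (1 + (0.6829 − 1) × 0.90)
     = 0.6146 / 0.7146 = 0.8601

0.86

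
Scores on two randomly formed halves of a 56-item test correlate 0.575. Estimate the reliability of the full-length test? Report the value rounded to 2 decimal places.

Each half is half the length of the full test, so the full test is n = 2 times a half.
r_full = 2(0.575) / (1 + 0.575)
r_full = 1.1500 / 1.5750 ≈ 0.7302

0.73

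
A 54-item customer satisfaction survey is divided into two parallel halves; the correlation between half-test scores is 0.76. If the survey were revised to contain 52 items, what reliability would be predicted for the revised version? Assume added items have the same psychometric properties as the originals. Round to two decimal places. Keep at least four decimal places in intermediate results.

0.86

Spearman-Brown correction (n = 2): r_full = 2·0.76/(1 + 0.76) = 0.8636
Length factor from 54 to 52 items: n = 52/54 = 0.9630
r_new = n·r_full / (1 + (n − 1)·r_full) = 0.8316 / 0.9680 ≈ 0.8591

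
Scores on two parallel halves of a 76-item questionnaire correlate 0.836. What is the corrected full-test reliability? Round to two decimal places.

0.91

The full test is twice the length of either half (n = 2).
r_full = 2(0.836) / (1 + 0.836)
       = 1.6720 / 1.8360 = 0.9107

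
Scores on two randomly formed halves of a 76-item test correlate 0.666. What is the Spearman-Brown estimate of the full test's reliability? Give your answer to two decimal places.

0.80

Each half is half the length of the full test, so the full test is n = 2 times a half.
r_full = 2r_hh / (1 + r_hh) = 2 × 0.666 / (1 + 0.666)
r_full = 1.3320 / 1.6660 ≈ 0.7995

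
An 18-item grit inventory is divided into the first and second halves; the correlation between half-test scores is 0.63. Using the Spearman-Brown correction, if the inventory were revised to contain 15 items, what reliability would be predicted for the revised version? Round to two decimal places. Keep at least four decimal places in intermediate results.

0.74

Spearman-Brown correction (n = 2): r_full = 2·0.63/(1 + 0.63) = 0.7730
Length factor from 18 to 15 items: n = 15/18 = 0.8333
r_new = n·r_full / (1 + (n − 1)·r_full) = 0.6441 / 0.8711 ≈ 0.7394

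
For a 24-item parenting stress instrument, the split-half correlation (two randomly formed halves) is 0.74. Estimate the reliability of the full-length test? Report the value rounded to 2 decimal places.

0.85

Apply the Spearman-Brown correction with n = 2:
r_full = 2r_hh / (1 + r_hh) = 2 × 0.74 / (1 + 0.74)
r_full = 1.4800 / 1.7400 ≈ 0.8506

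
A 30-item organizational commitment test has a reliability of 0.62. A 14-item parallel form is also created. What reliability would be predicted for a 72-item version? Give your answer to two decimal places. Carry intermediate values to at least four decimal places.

0.80

The 14-item form is not needed; work directly from the 30-item form with n = 72/30 = 2.4000.
r_{72} = n·r / (1 + (n − 1)·r) = 1.4880 / 1.8680 ≈ 0.7966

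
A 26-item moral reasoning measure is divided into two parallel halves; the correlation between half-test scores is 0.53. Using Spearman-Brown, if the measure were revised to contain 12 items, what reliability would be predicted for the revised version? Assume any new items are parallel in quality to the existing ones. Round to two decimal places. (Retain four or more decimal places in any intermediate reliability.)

0.51

Spearman-Brown correction (n = 2): r_full = 2·0.53/(1 + 0.53) = 0.6928
Length factor from 26 to 12 items: n = 12/26 = 0.4615
r_new = n·r_full / (1 + (n − 1)·r_full) = 0.3197 / 0.6269 ≈ 0.5100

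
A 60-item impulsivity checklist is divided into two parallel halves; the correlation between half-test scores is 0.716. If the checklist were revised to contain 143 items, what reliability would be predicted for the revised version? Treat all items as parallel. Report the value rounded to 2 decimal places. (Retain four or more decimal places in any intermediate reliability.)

0.92

First correct the split-half correlation to full-test reliability: r_full = 2 × 0.716 / (1 + 0.716) ≈ 0.8345
Length factor from 60 to 143 items: n = 143/60 = 2.3833
r_new = n·r_full / (1 + (n − 1)·r_full) = 1.9889 / 2.1544 ≈ 0.9232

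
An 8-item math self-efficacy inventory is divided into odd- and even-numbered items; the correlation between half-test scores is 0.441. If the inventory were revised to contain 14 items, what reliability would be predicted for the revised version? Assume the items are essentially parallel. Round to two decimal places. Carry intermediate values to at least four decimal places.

Spearman-Brown correction (n = 2): r_full = 2·0.441/(1 + 0.441) = 0.6121
Then adjust to 14 items: n = 14/8 = 1.7500
r_new = n·r_full / (1 + (n − 1)·r_full) = 1.0712 / 1.4591 ≈ 0.7342

0.73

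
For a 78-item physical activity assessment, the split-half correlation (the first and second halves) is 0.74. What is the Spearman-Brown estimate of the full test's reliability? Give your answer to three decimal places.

0.851

r_full = 2(0.74) / (1 + 0.74)
       = 1.4800 / 1.7400 = 0.8506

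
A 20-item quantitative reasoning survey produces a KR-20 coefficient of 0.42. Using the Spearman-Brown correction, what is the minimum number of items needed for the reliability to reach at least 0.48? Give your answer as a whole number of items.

Rearranging the Spearman-Brown formula for n,
n = r*(1 − r) / [ r (1 − r*) ]
n = 0.48 × (1 − 0.42) / [ 0.42 × (1 − 0.48) ]
  = 0.2784 / 0.2184 = 1.2747
1.2747 × 20 = 25.49 → 26 items

26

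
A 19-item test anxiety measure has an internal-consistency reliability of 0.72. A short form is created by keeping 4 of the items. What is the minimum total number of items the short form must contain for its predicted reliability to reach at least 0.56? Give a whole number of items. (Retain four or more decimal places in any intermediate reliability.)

10

Short-form reliability: n = 4/19 = 0.2105; r_4 = n·r/(1+(n−1)r) ≈ 0.3512
Length factor from the short form to reach 0.56: n' = 0.56(1 − 0.3512) / [0.3512(1 − 0.56)] ≈ 2.3512
Total items = 2.3512 × 4 = 9.40, rounded up to 10.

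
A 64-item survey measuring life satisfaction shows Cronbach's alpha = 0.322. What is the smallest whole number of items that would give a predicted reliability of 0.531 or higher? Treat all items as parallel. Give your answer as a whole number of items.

n = [0.531 × 0.678] / [0.322 × 0.469]
  = 0.360018 / 0.151018 = 2.3839
2.3839 × 64 = 152.57 → 153 items

153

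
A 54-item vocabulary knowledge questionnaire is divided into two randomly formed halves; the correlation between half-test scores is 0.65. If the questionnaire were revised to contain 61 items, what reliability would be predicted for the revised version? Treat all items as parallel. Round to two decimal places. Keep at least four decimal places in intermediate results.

First correct the split-half correlation to full-test reliability: r_full = 2 × 0.65 / (1 + 0.65) ≈ 0.7879
Then adjust to 61 items: n = 61/54 = 1.1296
r_new = n·r_full / (1 + (n − 1)·r_full) = 0.8900 / 1.1021 ≈ 0.8075

0.81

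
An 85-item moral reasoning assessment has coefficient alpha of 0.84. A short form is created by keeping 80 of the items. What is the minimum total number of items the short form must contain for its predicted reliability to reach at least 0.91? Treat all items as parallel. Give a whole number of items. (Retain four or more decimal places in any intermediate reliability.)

164

Short-form reliability: n = 80/85 = 0.9412; r_80 = n·r/(1+(n−1)r) ≈ 0.8317
Length factor from the short form to reach 0.91: n' = 0.91(1 − 0.8317) / [0.8317(1 − 0.91)] ≈ 2.0461
Items = 2.0461 × 80 ≈ 163.69 → 164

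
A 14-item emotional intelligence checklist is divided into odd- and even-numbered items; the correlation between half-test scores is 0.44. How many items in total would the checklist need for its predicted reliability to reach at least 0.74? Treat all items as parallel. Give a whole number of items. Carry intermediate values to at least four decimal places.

26

r_full = 2(0.44)/(1 + 0.44) = 0.6111
n = r_tgt(1 − r_full) / [r_full(1 − r_tgt)] = 0.74 × 0.3889 / (0.6111 × 0.26) ≈ 1.8113
Items = 1.8113 × 14 ≈ 25.36 → 26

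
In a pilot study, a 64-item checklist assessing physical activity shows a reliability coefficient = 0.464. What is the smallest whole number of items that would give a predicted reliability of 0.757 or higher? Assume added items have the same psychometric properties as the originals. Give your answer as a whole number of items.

n = [0.757 × 0.536] / [0.464 × 0.243]
n = 0.405752 / 0.112752 ≈ 3.5986
So the test needs 3.5986 × 64 ≈ 230.31 items; rounding up, 231.

231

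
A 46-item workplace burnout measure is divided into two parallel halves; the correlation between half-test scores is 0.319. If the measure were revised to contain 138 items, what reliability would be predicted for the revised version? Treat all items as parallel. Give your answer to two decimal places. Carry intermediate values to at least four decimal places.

0.74

Spearman-Brown correction (n = 2): r_full = 2·0.319/(1 + 0.319) = 0.4837
Then adjust to 138 items: n = 138/46 = 3.0000
r_new = n·r_full / (1 + (n − 1)·r_full) = 1.4511 / 1.9674 ≈ 0.7376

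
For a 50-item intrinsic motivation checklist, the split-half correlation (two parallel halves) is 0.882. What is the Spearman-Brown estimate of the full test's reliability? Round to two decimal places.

0.94

Each half is half the length of the full test, so the full test is n = 2 times a half.
r_full = 2r_hh / (1 + r_hh) = 2 × 0.882 / (1 + 0.882)
       = 1.7640 / 1.8820 = 0.9373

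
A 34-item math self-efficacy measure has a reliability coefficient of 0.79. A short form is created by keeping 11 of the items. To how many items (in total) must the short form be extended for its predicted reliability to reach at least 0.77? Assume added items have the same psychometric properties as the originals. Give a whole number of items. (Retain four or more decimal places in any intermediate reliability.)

First, r for the 11-item form: n = 11/34 = 0.3235, so r_11 = 0.3235·0.79/(1 + (0.3235 − 1)·0.79) = 0.5489
Then solve for n' with r_old = 0.5489, r_target = 0.77: n' = 0.77(1 − 0.5489)/[0.5489(1 − 0.77)] = 2.7513
Total items = 2.7513 × 11 = 30.26, rounded up to 31.

31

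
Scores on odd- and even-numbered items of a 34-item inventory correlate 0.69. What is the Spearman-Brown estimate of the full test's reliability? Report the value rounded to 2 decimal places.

Each half is half the length of the full test, so the full test is n = 2 times a half.
r_full = 2(0.69) / (1 + 0.69)
       = 1.3800 / 1.6900 = 0.8166

0.82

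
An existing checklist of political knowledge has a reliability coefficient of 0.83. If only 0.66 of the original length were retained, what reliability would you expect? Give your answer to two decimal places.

0.76

r_new = (0.66 × 0.83) / (1 + (0.66 − 1) × 0.83)
r_new = 0.5478 / 0.7178 ≈ 0.7632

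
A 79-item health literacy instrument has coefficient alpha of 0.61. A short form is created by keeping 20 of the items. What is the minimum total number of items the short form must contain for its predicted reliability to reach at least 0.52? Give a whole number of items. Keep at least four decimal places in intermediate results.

55

Short-form reliability: n = 20/79 = 0.2532; r_20 = n·r/(1+(n−1)r) ≈ 0.2837
Then solve for n' with r_old = 0.2837, r_target = 0.52: n' = 0.52(1 − 0.2837)/[0.2837(1 − 0.52)] = 2.7353
Total items = 2.7353 × 20 = 54.71, rounded up to 55.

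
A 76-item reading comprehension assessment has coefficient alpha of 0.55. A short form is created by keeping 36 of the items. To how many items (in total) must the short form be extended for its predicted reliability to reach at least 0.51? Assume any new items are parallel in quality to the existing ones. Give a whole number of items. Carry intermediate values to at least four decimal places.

65

Short-form reliability: n = 36/76 = 0.4737; r_36 = n·r/(1+(n−1)r) ≈ 0.3667
Then solve for n' with r_old = 0.3667, r_target = 0.51: n' = 0.51(1 − 0.3667)/[0.3667(1 − 0.51)] = 1.7975
Total items = 1.7975 × 36 = 64.71, rounded up to 65.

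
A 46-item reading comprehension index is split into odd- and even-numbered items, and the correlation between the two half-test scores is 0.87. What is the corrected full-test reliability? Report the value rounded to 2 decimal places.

0.93

Each half is half the length of the full test, so the full test is n = 2 times a half.
r_full = 2r_hh / (1 + r_hh) = 2 × 0.87 / (1 + 0.87)
r_full = 1.7400 / 1.8700 ≈ 0.9305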